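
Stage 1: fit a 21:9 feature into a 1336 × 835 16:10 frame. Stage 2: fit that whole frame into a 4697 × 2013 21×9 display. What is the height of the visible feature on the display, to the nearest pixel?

1380 px

First fit — 21:9 into 1336×835 spans the width: 1336.00 × 572.57.
Second fit — the 16:10 canvas into 4697×2013 spans the height: 3220.80 × 2013.00 (×2.4108 from 1336×835).
Applying the same ×2.4108: 572.57 → 1380.34.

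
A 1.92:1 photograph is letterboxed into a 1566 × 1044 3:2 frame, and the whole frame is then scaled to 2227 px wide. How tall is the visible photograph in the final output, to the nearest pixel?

At 1566×1044 the photograph is width-limited, so height = 1566 / 1.920 ≈ 815.62 px.
The frame scales by 2227/1566 = 1.4221; 815.62 × 1.4221 ≈ 1159.90 px.

1160 px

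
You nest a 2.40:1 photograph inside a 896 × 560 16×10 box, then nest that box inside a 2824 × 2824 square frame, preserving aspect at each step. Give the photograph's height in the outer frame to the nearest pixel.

2.40:1 in 896×560: fills the width, so the photograph is 896.00 × 373.33.
Second fit — the 16×10 canvas into 2824×2824 spans the width: 2824.00 × 1765.00 (×3.1518 from 896×560).
Applying the same ×3.1518: 373.33 → 1176.67.

1177 px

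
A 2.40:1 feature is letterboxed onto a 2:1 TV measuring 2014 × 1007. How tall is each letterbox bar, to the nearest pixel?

2.40:1 is wider than 2:1, so it spans the full width.
Content height = 2014 / 2.400 ≈ 839.17 px.
Black = 1007 − 839.17 = 167.83 px, or 83.92 per bar.

84 px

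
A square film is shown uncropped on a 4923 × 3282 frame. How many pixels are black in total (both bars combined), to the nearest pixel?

square is narrower than 3:2, so it spans the full height.
Content width = 3282 × 1/1 ≈ 3282.0000 px.
Black = 4923 − 3282.0000 = 1641.0000 px.
That's 1641.0000 × 3282 ≈ 5385762 black pixels.

5385762 pixels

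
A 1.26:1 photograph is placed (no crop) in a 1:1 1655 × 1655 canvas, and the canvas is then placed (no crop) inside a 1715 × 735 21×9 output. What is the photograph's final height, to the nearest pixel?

583 px

1.26:1 in 1655×1655: fills the width, so the photograph is 1655.00 × 1313.49.
The 1:1 canvas is height-limited in 1715×735, giving 735.00 × 735.00; scale factor 0.4441.
Applying the same ×0.4441: 1313.49 → 583.33.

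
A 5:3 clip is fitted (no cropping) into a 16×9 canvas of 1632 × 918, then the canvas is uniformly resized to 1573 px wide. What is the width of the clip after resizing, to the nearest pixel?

In the 1632×918 frame the clip fills the height: width = 918 × 5/3 ≈ 1530.00 px.
Resizing to 1573 px wide multiplies everything by 0.9638: 1530.00 → 1474.69 px.

1475 px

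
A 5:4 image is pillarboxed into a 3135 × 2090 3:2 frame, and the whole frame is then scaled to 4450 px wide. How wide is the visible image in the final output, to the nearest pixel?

3708 px

In the 3135×2090 frame the image fills the height: width = 2090 × 5/4 ≈ 2612.50 px.
Scaling 3135 → 4450 is ×1.4195, so the width becomes 2612.50 × 1.4195 ≈ 3708.33 px.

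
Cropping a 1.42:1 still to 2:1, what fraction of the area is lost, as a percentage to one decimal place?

2:1 is wider than 1.42:1, so the crop keeps the full width and trims the height.
Area ratio = (1.420)/(2.000) = 71.00%; the remaining 29.00% is cropped out.

29.0%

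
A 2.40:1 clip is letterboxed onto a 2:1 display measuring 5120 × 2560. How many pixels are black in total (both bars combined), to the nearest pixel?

2184533 pixels

Since 2.400 > 2.000, the clip is width-limited.
That makes the image 2133.3333 px tall (5120 / 2.400).
Leftover height: 2560 − 2133.3333 = 426.6667 px.
That's 426.6667 × 5120 ≈ 2184533 black pixels.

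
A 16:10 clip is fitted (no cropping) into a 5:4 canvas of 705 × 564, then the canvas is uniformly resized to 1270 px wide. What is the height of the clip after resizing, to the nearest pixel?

In the 705×564 frame the clip fills the width: height = 705 × 10/16 ≈ 440.62 px.
The frame scales by 1270/705 = 1.8014; 440.62 × 1.8014 ≈ 793.75 px.

794 px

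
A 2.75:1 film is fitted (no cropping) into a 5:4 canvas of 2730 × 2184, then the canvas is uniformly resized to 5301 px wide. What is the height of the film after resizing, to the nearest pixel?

1928 px

In the 2730×2184 frame the film fills the width: height = 2730 / 2.750 ≈ 992.73 px.
Resizing to 5301 px wide multiplies everything by 1.9418: 992.73 → 1927.64 px.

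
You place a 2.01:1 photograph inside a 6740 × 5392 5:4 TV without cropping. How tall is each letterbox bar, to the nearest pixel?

1019 px

2.01:1 (2.010) > 5:4 (1.250), so the photograph fills the width.
That makes the image 3353.23 px tall (6740 / 2.010).
5392 − 3353.23 = 2038.77 px of bars (1019.38 each).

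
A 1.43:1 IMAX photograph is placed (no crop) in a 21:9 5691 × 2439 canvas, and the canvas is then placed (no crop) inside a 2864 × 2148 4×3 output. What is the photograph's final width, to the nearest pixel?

First fit — 1.43:1 IMAX into 5691×2439 spans the height: 3487.77 × 2439.00.
21:9 in 2864×2148: fills the width, so the intermediate becomes 2864.00 × 1227.43 — a scale of ×0.5033.
Applying the same ×0.5033: 3487.77 → 1755.22.

1755 px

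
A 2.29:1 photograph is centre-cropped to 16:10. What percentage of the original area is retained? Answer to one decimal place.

The height stays; only width is cut (since 16:10 is narrower than 2.29:1).
(1.600)/(2.290) ≈ 0.699 of the area survives.

69.9%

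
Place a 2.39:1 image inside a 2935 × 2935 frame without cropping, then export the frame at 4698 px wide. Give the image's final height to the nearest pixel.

At 2935×2935 the image is width-limited, so height = 2935 / 2.390 ≈ 1228.03 px.
Resizing to 4698 px wide multiplies everything by 1.6007: 1228.03 → 1965.69 px.

1966 px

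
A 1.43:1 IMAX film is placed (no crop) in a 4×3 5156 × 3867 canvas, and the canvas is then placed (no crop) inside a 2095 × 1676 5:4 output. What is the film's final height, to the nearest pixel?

Inside the 5156×3867 canvas the film is width-limited at 5156.00 × 3605.59.
4×3 in 2095×1676: fills the width, so the intermediate becomes 2095.00 × 1571.25 — a scale of ×0.4063.
Applying the same ×0.4063: 3605.59 → 1465.03.

1465 px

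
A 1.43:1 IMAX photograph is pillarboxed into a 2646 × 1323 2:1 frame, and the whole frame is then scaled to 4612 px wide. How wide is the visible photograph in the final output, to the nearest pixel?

At 2646×1323 the photograph is height-limited, so width = 1323 × 1.430 ≈ 1891.89 px.
The frame scales by 4612/2646 = 1.7430; 1891.89 × 1.7430 ≈ 3297.58 px.

3298 px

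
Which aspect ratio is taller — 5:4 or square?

square

5:4 = 1.25 and square = 1; 1.25 > 1. The smaller width-to-height ratio is the taller frame.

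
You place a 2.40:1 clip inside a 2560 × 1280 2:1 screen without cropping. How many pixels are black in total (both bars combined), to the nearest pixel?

546133 pixels

2.40:1 is wider than 2:1, so it spans the full width.
That makes the image 1066.6667 px tall (2560 / 2.400).
Leftover height: 1280 − 1066.6667 = 213.3333 px.
That's 213.3333 × 2560 ≈ 546133 black pixels.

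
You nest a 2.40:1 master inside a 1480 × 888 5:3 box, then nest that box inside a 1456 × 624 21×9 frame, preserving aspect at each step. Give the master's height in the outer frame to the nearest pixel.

First fit — 2.40:1 into 1480×888 spans the width: 1480.00 × 616.67.
Second fit — the 5:3 canvas into 1456×624 spans the height: 1040.00 × 624.00 (×0.7027 from 1480×888).
Applying the same ×0.7027: 616.67 → 433.33.

433 px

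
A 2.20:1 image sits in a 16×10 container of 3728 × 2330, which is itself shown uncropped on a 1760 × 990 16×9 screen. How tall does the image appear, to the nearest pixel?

First fit — 2.20:1 into 3728×2330 spans the width: 3728.00 × 1694.55.
The 16×10 canvas is height-limited in 1760×990, giving 1584.00 × 990.00; scale factor 0.4249.
The image scales with it: height 1694.55 × 0.4249 ≈ 720.00.

720 px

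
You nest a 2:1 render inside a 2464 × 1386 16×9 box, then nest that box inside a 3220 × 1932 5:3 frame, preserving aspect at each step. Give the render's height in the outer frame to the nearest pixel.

1610 px

Inside the 2464×1386 canvas the render is width-limited at 2464.00 × 1232.00.
16×9 in 3220×1932: fills the width, so the intermediate becomes 3220.00 × 1811.25 — a scale of ×1.3068.
The render scales with it: height 1232.00 × 1.3068 ≈ 1610.00.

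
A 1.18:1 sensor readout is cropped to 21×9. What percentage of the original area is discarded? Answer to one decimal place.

Going from 1.18:1 to 21×9 means cutting height while keeping width.
Fraction kept = (1.180)/(2.333) ≈ 50.57%, so 49.43% is lost.

49.4%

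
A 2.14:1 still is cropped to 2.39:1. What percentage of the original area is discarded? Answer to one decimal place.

10.5%

2.39:1 is wider than 2.14:1, so the crop keeps the full width and trims the height.
Fraction kept = (2.140)/(2.390) ≈ 89.54%, so 10.46% is lost.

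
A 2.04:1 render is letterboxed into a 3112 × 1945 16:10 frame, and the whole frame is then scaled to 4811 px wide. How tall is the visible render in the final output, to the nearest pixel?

Fitted into 3112×1945, the render spans the width; its height is 3112 / 2.040 ≈ 1525.49 px.
Resizing to 4811 px wide multiplies everything by 1.5460: 1525.49 → 2358.33 px.

2358 px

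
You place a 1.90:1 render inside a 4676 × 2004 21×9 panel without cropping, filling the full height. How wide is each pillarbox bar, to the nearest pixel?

434 px

That makes the image 3807.60 px wide (2004 × 1.900).
Leftover width: 4676 − 3807.60 = 868.40 px → 434.20 each side.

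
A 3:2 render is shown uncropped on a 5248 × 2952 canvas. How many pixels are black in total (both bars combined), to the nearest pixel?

3:2 is narrower than 16×9, so it spans the full height.
The render is 2952 × 3/2 ≈ 4428.0000 px wide.
5248 − 4428.0000 = 820.0000 px of bars.
Across the 2952-px span: 820.0000 × 2952 ≈ 2420640 px.

2420640 pixels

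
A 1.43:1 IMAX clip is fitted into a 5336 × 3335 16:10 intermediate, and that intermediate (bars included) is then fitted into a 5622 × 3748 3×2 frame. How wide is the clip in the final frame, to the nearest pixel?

5025 px

Inside the 5336×3335 canvas the clip is height-limited at 4769.05 × 3335.00.
The 16:10 canvas is width-limited in 5622×3748, giving 5622.00 × 3513.75; scale factor 1.0536.
So the clip's width is 4769.05 × 1.0536 ≈ 5024.66.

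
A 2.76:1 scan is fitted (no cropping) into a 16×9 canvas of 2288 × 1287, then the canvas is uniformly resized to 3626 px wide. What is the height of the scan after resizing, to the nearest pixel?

Fitted into 2288×1287, the scan spans the width; its height is 2288 / 2.760 ≈ 828.99 px.
Scaling 2288 → 3626 is ×1.5848, so the height becomes 828.99 × 1.5848 ≈ 1313.77 px.

1314 px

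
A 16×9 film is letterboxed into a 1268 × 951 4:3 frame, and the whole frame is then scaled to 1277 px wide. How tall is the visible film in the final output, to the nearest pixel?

718 px

At 1268×951 the film is width-limited, so height = 1268 × 9/16 ≈ 713.25 px.
Resizing to 1277 px wide multiplies everything by 1.0071: 713.25 → 718.31 px.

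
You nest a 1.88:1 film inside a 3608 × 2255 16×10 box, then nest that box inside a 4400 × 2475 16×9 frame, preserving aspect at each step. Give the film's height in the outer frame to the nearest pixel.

1.88:1 in 3608×2255: fills the width, so the film is 3608.00 × 1919.15.
16×10 in 4400×2475: fills the height, so the intermediate becomes 3960.00 × 2475.00 — a scale of ×1.0976.
So the film's height is 1919.15 × 1.0976 ≈ 2106.38.

2106 px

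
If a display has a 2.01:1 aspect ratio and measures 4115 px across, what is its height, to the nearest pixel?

2047 px

At 2.01:1, 4115 / 2.010 ≈ 2047.26.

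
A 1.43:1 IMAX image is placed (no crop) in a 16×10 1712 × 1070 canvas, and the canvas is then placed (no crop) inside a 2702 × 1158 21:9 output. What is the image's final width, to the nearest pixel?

1656 px

1.43:1 IMAX in 1712×1070: fills the height, so the image is 1530.10 × 1070.00.
16×10 in 2702×1158: fills the height, so the intermediate becomes 1852.80 × 1158.00 — a scale of ×1.0822.
Applying the same ×1.0822: 1530.10 → 1655.94.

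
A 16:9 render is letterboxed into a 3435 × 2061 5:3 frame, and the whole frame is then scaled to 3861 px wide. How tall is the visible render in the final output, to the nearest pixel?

2172 px

In the 3435×2061 frame the render fills the width: height = 3435 × 9/16 ≈ 1932.19 px.
Scaling 3435 → 3861 is ×1.1240, so the height becomes 1932.19 × 1.1240 ≈ 2171.81 px.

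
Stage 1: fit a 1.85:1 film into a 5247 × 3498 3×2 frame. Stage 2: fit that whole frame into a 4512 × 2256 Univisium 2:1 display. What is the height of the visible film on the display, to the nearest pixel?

1.85:1 in 5247×3498: fills the width, so the film is 5247.00 × 2836.22.
3×2 in 4512×2256: fills the height, so the intermediate becomes 3384.00 × 2256.00 — a scale of ×0.6449.
The film scales with it: height 2836.22 × 0.6449 ≈ 1829.19.

1829 px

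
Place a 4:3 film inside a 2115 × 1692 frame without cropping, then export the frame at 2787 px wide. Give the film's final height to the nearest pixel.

2090 px

At 2115×1692 the film is width-limited, so height = 2115 × 3/4 ≈ 1586.25 px.
Resizing to 2787 px wide multiplies everything by 1.3177: 1586.25 → 2090.25 px.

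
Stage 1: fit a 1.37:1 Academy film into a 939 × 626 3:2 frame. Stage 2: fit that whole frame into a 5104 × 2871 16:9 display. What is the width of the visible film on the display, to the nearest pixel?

First fit — 1.37:1 Academy into 939×626 spans the height: 857.62 × 626.00.
Second fit — the 3:2 canvas into 5104×2871 spans the height: 4306.50 × 2871.00 (×4.5863 from 939×626).
So the film's width is 857.62 × 4.5863 ≈ 3933.27.

3933 px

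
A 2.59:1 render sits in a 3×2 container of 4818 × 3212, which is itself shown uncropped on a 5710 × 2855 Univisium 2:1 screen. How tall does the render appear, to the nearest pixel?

1653 px

2.59:1 in 4818×3212: fills the width, so the render is 4818.00 × 1860.23.
The 3×2 canvas is height-limited in 5710×2855, giving 4282.50 × 2855.00; scale factor 0.8889.
So the render's height is 1860.23 × 0.8889 ≈ 1653.47.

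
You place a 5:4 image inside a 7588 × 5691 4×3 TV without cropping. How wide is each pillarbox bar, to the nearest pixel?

5:4 is narrower than 4×3, so it spans the full height.
Content width = 5691 × 5/4 ≈ 7113.75 px.
7588 − 7113.75 = 474.25 px of bars (237.12 each).

237 px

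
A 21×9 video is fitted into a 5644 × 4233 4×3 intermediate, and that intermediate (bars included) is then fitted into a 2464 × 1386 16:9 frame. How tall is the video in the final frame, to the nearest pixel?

792 px

First fit — 21×9 into 5644×4233 spans the width: 5644.00 × 2418.86.
Second fit — the 4×3 canvas into 2464×1386 spans the height: 1848.00 × 1386.00 (×0.3274 from 5644×4233).
So the video's height is 2418.86 × 0.3274 ≈ 792.00.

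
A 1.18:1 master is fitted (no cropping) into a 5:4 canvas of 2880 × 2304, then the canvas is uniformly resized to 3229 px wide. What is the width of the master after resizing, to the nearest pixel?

3048 px

In the 2880×2304 frame the master fills the height: width = 2304 × 1.180 ≈ 2718.72 px.
Resizing to 3229 px wide multiplies everything by 1.1212: 2718.72 → 3048.18 px.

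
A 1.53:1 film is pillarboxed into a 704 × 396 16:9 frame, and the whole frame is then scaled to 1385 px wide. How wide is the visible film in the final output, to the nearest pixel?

At 704×396 the film is height-limited, so width = 396 × 1.530 ≈ 605.88 px.
Scaling 704 → 1385 is ×1.9673, so the width becomes 605.88 × 1.9673 ≈ 1191.97 px.

1192 px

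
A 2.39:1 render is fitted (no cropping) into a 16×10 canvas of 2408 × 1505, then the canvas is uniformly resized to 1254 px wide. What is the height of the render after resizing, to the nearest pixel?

525 px

Fitted into 2408×1505, the render spans the width; its height is 2408 / 2.390 ≈ 1007.53 px.
The frame scales by 1254/2408 = 0.5208; 1007.53 × 0.5208 ≈ 524.69 px.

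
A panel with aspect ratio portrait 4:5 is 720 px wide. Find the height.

720·5/4 = 900.

900 px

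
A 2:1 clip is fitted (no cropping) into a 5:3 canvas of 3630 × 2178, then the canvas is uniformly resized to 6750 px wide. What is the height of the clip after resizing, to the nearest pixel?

3375 px

In the 3630×2178 frame the clip fills the width: height = 3630 × 1/2 ≈ 1815.00 px.
Scaling 3630 → 6750 is ×1.8595, so the height becomes 1815.00 × 1.8595 ≈ 3375.00 px.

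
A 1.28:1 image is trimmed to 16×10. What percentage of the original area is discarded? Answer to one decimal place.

20.0%

Going from 1.28:1 to 16×10 means cutting height while keeping width.
(1.280)/(1.600) ≈ 0.800 of the area survives, leaving 20.00% discarded.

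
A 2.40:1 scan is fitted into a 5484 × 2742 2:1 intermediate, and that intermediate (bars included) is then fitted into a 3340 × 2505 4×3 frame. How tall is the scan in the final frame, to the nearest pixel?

Inside the 5484×2742 canvas the scan is width-limited at 5484.00 × 2285.00.
The 2:1 canvas is width-limited in 3340×2505, giving 3340.00 × 1670.00; scale factor 0.6090.
So the scan's height is 2285.00 × 0.6090 ≈ 1391.67.

1392 px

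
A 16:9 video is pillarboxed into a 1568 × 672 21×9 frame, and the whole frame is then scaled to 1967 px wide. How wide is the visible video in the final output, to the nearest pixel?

Fitted into 1568×672, the video spans the height; its width is 672 × 16/9 ≈ 1194.67 px.
Resizing to 1967 px wide multiplies everything by 1.2545: 1194.67 → 1498.67 px.

1499 px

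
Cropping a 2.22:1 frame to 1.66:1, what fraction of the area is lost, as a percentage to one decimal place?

25.2%

The height stays; only width is cut (since 1.66:1 is narrower than 2.22:1).
Fraction kept = (1.660)/(2.220) ≈ 74.77%, so 25.23% is lost.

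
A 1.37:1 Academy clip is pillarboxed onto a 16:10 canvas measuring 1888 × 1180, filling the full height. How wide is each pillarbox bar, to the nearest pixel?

Content width = 1180 × 1.370 ≈ 1616.60 px.
Black = 1888 − 1616.60 = 271.40 px, or 135.70 per bar.

136 px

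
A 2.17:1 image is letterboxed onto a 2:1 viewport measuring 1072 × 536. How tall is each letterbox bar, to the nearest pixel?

2.17:1 (2.170) > 2:1 (2.000), so the image fills the width.
The image is 1072 / 2.170 ≈ 494.01 px tall.
536 − 494.01 = 41.99 px of bars (21.00 each).

21 px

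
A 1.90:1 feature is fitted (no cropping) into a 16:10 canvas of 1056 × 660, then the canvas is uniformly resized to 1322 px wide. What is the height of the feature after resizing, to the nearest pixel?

696 px

In the 1056×660 frame the feature fills the width: height = 1056 / 1.900 ≈ 555.79 px.
Scaling 1056 → 1322 is ×1.2519, so the height becomes 555.79 × 1.2519 ≈ 695.79 px.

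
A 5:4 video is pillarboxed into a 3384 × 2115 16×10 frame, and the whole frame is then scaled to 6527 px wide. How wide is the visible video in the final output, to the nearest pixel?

5099 px

At 3384×2115 the video is height-limited, so width = 2115 × 5/4 ≈ 2643.75 px.
Scaling 3384 → 6527 is ×1.9288, so the width becomes 2643.75 × 1.9288 ≈ 5099.22 px.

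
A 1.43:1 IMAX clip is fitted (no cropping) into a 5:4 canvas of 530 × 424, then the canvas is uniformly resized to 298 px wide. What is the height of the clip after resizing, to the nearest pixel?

208 px

At 530×424 the clip is width-limited, so height = 530 / 1.430 ≈ 370.63 px.
Resizing to 298 px wide multiplies everything by 0.5623: 370.63 → 208.39 px.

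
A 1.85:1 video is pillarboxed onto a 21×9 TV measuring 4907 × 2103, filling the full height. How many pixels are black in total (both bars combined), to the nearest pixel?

2137594 pixels

Content width = 2103 × 1.850 ≈ 3890.5500 px.
Leftover width: 4907 − 3890.5500 = 1016.4500 px.
That's 1016.4500 × 2103 ≈ 2137594 black pixels.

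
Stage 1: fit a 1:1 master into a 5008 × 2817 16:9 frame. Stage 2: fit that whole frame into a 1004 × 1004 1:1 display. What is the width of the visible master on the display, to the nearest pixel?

Inside the 5008×2817 canvas the master is height-limited at 2817.00 × 2817.00.
16:9 in 1004×1004: fills the width, so the intermediate becomes 1004.00 × 564.75 — a scale of ×0.2005.
So the master's width is 2817.00 × 0.2005 ≈ 564.75.

565 px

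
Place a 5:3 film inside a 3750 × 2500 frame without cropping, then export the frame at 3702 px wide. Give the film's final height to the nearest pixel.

2221 px

At 3750×2500 the film is width-limited, so height = 3750 × 3/5 ≈ 2250.00 px.
The frame scales by 3702/3750 = 0.9872; 2250.00 × 0.9872 ≈ 2221.20 px.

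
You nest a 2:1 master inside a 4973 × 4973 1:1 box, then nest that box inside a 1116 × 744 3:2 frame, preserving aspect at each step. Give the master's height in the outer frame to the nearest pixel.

372 px

2:1 in 4973×4973: fills the width, so the master is 4973.00 × 2486.50.
Second fit — the 1:1 canvas into 1116×744 spans the height: 744.00 × 744.00 (×0.1496 from 4973×4973).
Applying the same ×0.1496: 2486.50 → 372.00.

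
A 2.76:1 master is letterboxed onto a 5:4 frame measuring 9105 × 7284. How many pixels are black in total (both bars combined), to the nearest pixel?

36284217 pixels

2.76:1 (2.760) > 5:4 (1.250), so the master fills the width.
The master is 9105 / 2.760 ≈ 3298.9130 px tall.
Black = 7284 − 3298.9130 = 3985.0870 px.
That's 3985.0870 × 9105 ≈ 36284217 black pixels.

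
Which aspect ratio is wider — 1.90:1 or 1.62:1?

1.9 and 1.62; 1.9 > 1.62.

1.90:1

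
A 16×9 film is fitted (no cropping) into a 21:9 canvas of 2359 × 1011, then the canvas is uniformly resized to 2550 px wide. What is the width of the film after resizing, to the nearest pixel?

1943 px

In the 2359×1011 frame the film fills the height: width = 1011 × 16/9 ≈ 1797.33 px.
Scaling 2359 → 2550 is ×1.0810, so the width becomes 1797.33 × 1.0810 ≈ 1942.86 px.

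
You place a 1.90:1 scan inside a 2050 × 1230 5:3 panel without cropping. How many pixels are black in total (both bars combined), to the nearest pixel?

1.90:1 (1.900) > 5:3 (1.667), so the scan fills the width.
That makes the image 1078.9474 px tall (2050 / 1.900).
Leftover height: 1230 − 1078.9474 = 151.0526 px.
Across the 2050-px span: 151.0526 × 2050 ≈ 309658 px.

309658 pixels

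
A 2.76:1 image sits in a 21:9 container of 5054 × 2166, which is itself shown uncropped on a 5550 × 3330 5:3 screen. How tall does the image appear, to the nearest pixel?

2011 px

First fit — 2.76:1 into 5054×2166 spans the width: 5054.00 × 1831.16.
Second fit — the 21:9 canvas into 5550×3330 spans the width: 5550.00 × 2378.57 (×1.0981 from 5054×2166).
Applying the same ×1.0981: 1831.16 → 2010.87.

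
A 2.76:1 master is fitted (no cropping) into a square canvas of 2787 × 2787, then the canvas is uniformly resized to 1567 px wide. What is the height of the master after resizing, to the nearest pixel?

568 px

At 2787×2787 the master is width-limited, so height = 2787 / 2.760 ≈ 1009.78 px.
The frame scales by 1567/2787 = 0.5623; 1009.78 × 0.5623 ≈ 567.75 px.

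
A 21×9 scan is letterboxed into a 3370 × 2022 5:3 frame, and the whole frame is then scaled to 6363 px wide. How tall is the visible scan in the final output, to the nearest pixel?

At 3370×2022 the scan is width-limited, so height = 3370 × 9/21 ≈ 1444.29 px.
Resizing to 6363 px wide multiplies everything by 1.8881: 1444.29 → 2727.00 px.

2727 px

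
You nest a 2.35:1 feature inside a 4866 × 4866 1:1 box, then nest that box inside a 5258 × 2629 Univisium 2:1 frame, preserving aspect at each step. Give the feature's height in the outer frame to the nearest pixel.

Inside the 4866×4866 canvas the feature is width-limited at 4866.00 × 2070.64.
The 1:1 canvas is height-limited in 5258×2629, giving 2629.00 × 2629.00; scale factor 0.5403.
So the feature's height is 2070.64 × 0.5403 ≈ 1118.72.

1119 px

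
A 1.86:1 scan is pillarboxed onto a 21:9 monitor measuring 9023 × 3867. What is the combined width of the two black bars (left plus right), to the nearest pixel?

1830 px

1.86:1 is narrower than 21:9, so it spans the full height.
The scan is 3867 × 1.860 ≈ 7192.62 px wide.
9023 − 7192.62 = 1830.38 px of bars.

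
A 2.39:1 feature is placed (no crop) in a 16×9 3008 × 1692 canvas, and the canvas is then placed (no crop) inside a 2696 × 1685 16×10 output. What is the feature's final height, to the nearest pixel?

First fit — 2.39:1 into 3008×1692 spans the width: 3008.00 × 1258.58.
The 16×9 canvas is width-limited in 2696×1685, giving 2696.00 × 1516.50; scale factor 0.8963.
Applying the same ×0.8963: 1258.58 → 1128.03.

1128 px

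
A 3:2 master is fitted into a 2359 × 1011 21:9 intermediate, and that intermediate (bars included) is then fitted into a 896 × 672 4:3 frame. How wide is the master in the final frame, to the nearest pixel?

576 px

First fit — 3:2 into 2359×1011 spans the height: 1516.50 × 1011.00.
21:9 in 896×672: fills the width, so the intermediate becomes 896.00 × 384.00 — a scale of ×0.3798.
The master scales with it: width 1516.50 × 0.3798 ≈ 576.00.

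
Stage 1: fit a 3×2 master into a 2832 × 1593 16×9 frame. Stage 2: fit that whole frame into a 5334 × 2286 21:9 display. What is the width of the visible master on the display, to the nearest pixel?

3429 px

First fit — 3×2 into 2832×1593 spans the height: 2389.50 × 1593.00.
The 16×9 canvas is height-limited in 5334×2286, giving 4064.00 × 2286.00; scale factor 1.4350.
The master scales with it: width 2389.50 × 1.4350 ≈ 3429.00.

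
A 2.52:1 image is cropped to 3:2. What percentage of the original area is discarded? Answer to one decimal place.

The height stays; only width is cut (since 3:2 is narrower than 2.52:1).
Fraction kept = (1.500)/(2.520) ≈ 59.52%, so 40.48% is lost.

40.5%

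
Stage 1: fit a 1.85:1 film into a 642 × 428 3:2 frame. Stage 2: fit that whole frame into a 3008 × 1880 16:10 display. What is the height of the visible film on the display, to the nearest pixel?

1524 px

Inside the 642×428 canvas the film is width-limited at 642.00 × 347.03.
3:2 in 3008×1880: fills the height, so the intermediate becomes 2820.00 × 1880.00 — a scale of ×4.3925.
Applying the same ×4.3925: 347.03 → 1524.32.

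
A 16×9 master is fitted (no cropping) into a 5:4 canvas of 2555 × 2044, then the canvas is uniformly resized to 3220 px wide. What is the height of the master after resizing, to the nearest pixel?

1811 px

At 2555×2044 the master is width-limited, so height = 2555 × 9/16 ≈ 1437.19 px.
Resizing to 3220 px wide multiplies everything by 1.2603: 1437.19 → 1811.25 px.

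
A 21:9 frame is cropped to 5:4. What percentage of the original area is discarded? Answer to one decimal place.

5:4 is narrower than 21:9, so the crop keeps the full height and trims the width.
(1.250)/(2.333) ≈ 0.536 of the area survives, leaving 46.43% discarded.

46.4%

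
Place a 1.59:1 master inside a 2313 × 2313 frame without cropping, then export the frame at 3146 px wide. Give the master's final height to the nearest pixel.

1979 px

In the 2313×2313 frame the master fills the width: height = 2313 / 1.590 ≈ 1454.72 px.
Scaling 2313 → 3146 is ×1.3601, so the height becomes 1454.72 × 1.3601 ≈ 1978.62 px.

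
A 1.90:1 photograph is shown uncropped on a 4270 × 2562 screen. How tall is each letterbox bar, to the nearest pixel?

1.90:1 is wider than 5:3, so it spans the full width.
Content height = 4270 / 1.900 ≈ 2247.37 px.
Leftover height: 2562 − 2247.37 = 314.63 px → 157.32 each side.

157 px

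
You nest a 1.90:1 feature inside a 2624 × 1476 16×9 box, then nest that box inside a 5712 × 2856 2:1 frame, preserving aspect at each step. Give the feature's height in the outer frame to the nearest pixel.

First fit — 1.90:1 into 2624×1476 spans the width: 2624.00 × 1381.05.
The 16×9 canvas is height-limited in 5712×2856, giving 5077.33 × 2856.00; scale factor 1.9350.
Applying the same ×1.9350: 1381.05 → 2672.28.

2672 px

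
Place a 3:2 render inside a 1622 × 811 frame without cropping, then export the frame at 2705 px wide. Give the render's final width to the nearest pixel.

2029 px

Fitted into 1622×811, the render spans the height; its width is 811 × 3/2 ≈ 1216.50 px.
Resizing to 2705 px wide multiplies everything by 1.6677: 1216.50 → 2028.75 px.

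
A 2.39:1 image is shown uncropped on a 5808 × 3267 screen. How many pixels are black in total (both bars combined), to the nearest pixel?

2.39:1 is wider than 16:9, so it spans the full width.
The image is 5808 / 2.390 ≈ 2430.1255 px tall.
Leftover height: 3267 − 2430.1255 = 836.8745 px.
That's 836.8745 × 5808 ≈ 4860567 black pixels.

4860567 pixels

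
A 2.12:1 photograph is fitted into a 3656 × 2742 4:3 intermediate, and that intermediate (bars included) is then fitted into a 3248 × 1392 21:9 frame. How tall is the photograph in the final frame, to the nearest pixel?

875 px

First fit — 2.12:1 into 3656×2742 spans the width: 3656.00 × 1724.53.
The 4:3 canvas is height-limited in 3248×1392, giving 1856.00 × 1392.00; scale factor 0.5077.
The photograph scales with it: height 1724.53 × 0.5077 ≈ 875.47.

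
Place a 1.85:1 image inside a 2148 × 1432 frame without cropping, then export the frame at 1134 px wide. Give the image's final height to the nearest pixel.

Fitted into 2148×1432, the image spans the width; its height is 2148 / 1.850 ≈ 1161.08 px.
The frame scales by 1134/2148 = 0.5279; 1161.08 × 0.5279 ≈ 612.97 px.

613 px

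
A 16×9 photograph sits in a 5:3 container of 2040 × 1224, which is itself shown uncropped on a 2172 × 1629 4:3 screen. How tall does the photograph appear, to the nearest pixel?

Inside the 2040×1224 canvas the photograph is width-limited at 2040.00 × 1147.50.
The 5:3 canvas is width-limited in 2172×1629, giving 2172.00 × 1303.20; scale factor 1.0647.
Applying the same ×1.0647: 1147.50 → 1221.75.

1222 px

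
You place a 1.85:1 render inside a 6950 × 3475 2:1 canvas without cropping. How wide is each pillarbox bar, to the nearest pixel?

261 px

1.85:1 (1.850) < 2:1 (2.000), so the render fills the height.
The render is 3475 × 1.850 ≈ 6428.75 px wide.
Leftover width: 6950 − 6428.75 = 521.25 px → 260.62 each side.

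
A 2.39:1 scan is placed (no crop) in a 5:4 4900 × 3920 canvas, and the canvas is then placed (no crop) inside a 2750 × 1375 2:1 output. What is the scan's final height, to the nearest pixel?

719 px

Inside the 4900×3920 canvas the scan is width-limited at 4900.00 × 2050.21.
5:4 in 2750×1375: fills the height, so the intermediate becomes 1718.75 × 1375.00 — a scale of ×0.3508.
Applying the same ×0.3508: 2050.21 → 719.14.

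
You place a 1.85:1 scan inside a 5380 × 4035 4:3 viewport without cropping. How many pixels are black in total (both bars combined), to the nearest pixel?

6062678 pixels

1.85:1 is wider than 4:3, so it spans the full width.
That makes the image 2908.1081 px tall (5380 / 1.850).
4035 − 2908.1081 = 1126.8919 px of bars.
Bar area = 1126.8919 × 5380 ≈ 6062678 px.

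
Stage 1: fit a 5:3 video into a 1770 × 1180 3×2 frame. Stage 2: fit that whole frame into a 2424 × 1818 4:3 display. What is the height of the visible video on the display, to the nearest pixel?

1454 px

5:3 in 1770×1180: fills the width, so the video is 1770.00 × 1062.00.
Second fit — the 3×2 canvas into 2424×1818 spans the width: 2424.00 × 1616.00 (×1.3695 from 1770×1180).
So the video's height is 1062.00 × 1.3695 ≈ 1454.40.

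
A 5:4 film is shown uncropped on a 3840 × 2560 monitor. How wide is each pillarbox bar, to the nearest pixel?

Since 1.250 < 1.500, the film is height-limited.
Content width = 2560 × 5/4 ≈ 3200.00 px.
3840 − 3200.00 = 640.00 px of bars (320.00 each).

320 px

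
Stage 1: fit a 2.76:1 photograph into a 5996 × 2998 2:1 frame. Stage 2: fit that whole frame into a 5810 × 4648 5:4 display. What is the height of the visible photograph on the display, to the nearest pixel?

First fit — 2.76:1 into 5996×2998 spans the width: 5996.00 × 2172.46.
The 2:1 canvas is width-limited in 5810×4648, giving 5810.00 × 2905.00; scale factor 0.9690.
Applying the same ×0.9690: 2172.46 → 2105.07.

2105 px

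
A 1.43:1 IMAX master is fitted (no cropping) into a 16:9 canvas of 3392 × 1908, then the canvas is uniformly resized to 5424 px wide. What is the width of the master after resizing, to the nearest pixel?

At 3392×1908 the master is height-limited, so width = 1908 × 1.430 ≈ 2728.44 px.
The frame scales by 5424/3392 = 1.5991; 2728.44 × 1.5991 ≈ 4362.93 px.

4363 px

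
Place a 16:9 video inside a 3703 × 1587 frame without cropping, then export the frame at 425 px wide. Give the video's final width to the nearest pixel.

324 px

At 3703×1587 the video is height-limited, so width = 1587 × 16/9 ≈ 2821.33 px.
Resizing to 425 px wide multiplies everything by 0.1148: 2821.33 → 323.81 px.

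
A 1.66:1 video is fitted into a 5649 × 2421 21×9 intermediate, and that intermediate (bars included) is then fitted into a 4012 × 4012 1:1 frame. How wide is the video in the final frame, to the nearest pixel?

1.66:1 in 5649×2421: fills the height, so the video is 4018.86 × 2421.00.
The 21×9 canvas is width-limited in 4012×4012, giving 4012.00 × 1719.43; scale factor 0.7102.
Applying the same ×0.7102: 4018.86 → 2854.25.

2854 px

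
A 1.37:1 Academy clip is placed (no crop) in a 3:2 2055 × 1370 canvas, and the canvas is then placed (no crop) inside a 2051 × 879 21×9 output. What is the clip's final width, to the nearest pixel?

1204 px

1.37:1 Academy in 2055×1370: fills the height, so the clip is 1876.90 × 1370.00.
The 3:2 canvas is height-limited in 2051×879, giving 1318.50 × 879.00; scale factor 0.6416.
Applying the same ×0.6416: 1876.90 → 1204.23.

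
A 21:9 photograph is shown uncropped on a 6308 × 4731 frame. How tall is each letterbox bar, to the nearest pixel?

1014 px

21:9 (2.333) > 4:3 (1.333), so the photograph fills the width.
The photograph is 6308 × 9/21 ≈ 2703.43 px tall.
Leftover height: 4731 − 2703.43 = 2027.57 px → 1013.79 each side.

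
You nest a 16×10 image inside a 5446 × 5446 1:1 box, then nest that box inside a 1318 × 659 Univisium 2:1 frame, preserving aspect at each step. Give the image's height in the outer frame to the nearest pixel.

412 px

First fit — 16×10 into 5446×5446 spans the width: 5446.00 × 3403.75.
The 1:1 canvas is height-limited in 1318×659, giving 659.00 × 659.00; scale factor 0.1210.
The image scales with it: height 3403.75 × 0.1210 ≈ 411.88.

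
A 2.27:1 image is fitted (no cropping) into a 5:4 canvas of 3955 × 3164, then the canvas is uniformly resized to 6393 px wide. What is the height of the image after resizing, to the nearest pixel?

2816 px

Fitted into 3955×3164, the image spans the width; its height is 3955 / 2.270 ≈ 1742.29 px.
Resizing to 6393 px wide multiplies everything by 1.6164: 1742.29 → 2816.30 px.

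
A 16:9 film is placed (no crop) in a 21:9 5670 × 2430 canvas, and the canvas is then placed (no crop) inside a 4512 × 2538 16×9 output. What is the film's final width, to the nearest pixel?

First fit — 16:9 into 5670×2430 spans the height: 4320.00 × 2430.00.
Second fit — the 21:9 canvas into 4512×2538 spans the width: 4512.00 × 1933.71 (×0.7958 from 5670×2430).
The film scales with it: width 4320.00 × 0.7958 ≈ 3437.71.

3438 px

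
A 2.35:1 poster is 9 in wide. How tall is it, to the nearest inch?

Height = 9 / 2.350 = 3.83.

4 in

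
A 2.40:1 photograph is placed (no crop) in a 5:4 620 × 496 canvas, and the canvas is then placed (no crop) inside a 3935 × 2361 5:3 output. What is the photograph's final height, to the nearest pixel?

2.40:1 in 620×496: fills the width, so the photograph is 620.00 × 258.33.
Second fit — the 5:4 canvas into 3935×2361 spans the height: 2951.25 × 2361.00 (×4.7601 from 620×496).
The photograph scales with it: height 258.33 × 4.7601 ≈ 1229.69.

1230 px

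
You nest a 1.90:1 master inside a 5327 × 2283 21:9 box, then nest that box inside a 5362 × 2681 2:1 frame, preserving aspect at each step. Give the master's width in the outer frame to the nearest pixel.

First fit — 1.90:1 into 5327×2283 spans the height: 4337.70 × 2283.00.
The 21:9 canvas is width-limited in 5362×2681, giving 5362.00 × 2298.00; scale factor 1.0066.
Applying the same ×1.0066: 4337.70 → 4366.20.

4366 px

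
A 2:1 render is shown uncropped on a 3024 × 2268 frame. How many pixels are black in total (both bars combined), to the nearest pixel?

2286144 pixels

Since 2.000 > 1.333, the render is width-limited.
The render is 3024 × 1/2 ≈ 1512.0000 px tall.
2268 − 1512.0000 = 756.0000 px of bars.
Across the 3024-px span: 756.0000 × 3024 ≈ 2286144 px.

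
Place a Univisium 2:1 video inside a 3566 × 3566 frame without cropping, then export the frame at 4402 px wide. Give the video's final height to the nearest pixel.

At 3566×3566 the video is width-limited, so height = 3566 × 1/2 ≈ 1783.00 px.
Scaling 3566 → 4402 is ×1.2344, so the height becomes 1783.00 × 1.2344 ≈ 2201.00 px.

2201 px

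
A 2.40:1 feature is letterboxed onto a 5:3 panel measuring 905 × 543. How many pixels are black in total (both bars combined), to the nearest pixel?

2.40:1 (2.400) > 5:3 (1.667), so the feature fills the width.
Content height = 905 / 2.400 ≈ 377.0833 px.
Black = 543 − 377.0833 = 165.9167 px.
That's 165.9167 × 905 ≈ 150155 black pixels.

150155 pixels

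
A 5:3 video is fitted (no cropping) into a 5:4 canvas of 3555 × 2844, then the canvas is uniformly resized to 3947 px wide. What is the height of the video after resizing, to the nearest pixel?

In the 3555×2844 frame the video fills the width: height = 3555 × 3/5 ≈ 2133.00 px.
The frame scales by 3947/3555 = 1.1103; 2133.00 × 1.1103 ≈ 2368.20 px.

2368 px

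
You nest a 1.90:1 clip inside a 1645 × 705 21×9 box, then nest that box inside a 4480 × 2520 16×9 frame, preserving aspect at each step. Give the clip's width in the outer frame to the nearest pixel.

3648 px

1.90:1 in 1645×705: fills the height, so the clip is 1339.50 × 705.00.
Second fit — the 21×9 canvas into 4480×2520 spans the width: 4480.00 × 1920.00 (×2.7234 from 1645×705).
So the clip's width is 1339.50 × 2.7234 ≈ 3648.00.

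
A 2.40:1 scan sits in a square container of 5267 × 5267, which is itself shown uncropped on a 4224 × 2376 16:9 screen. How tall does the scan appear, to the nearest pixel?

First fit — 2.40:1 into 5267×5267 spans the width: 5267.00 × 2194.58.
Second fit — the square canvas into 4224×2376 spans the height: 2376.00 × 2376.00 (×0.4511 from 5267×5267).
Applying the same ×0.4511: 2194.58 → 990.00.

990 px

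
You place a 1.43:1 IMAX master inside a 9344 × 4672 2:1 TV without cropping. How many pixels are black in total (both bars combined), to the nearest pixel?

1.43:1 IMAX (1.430) < 2:1 (2.000), so the master fills the height.
That makes the image 6680.9600 px wide (4672 × 1.430).
9344 − 6680.9600 = 2663.0400 px of bars.
That's 2663.0400 × 4672 ≈ 12441723 black pixels.

12441723 pixels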